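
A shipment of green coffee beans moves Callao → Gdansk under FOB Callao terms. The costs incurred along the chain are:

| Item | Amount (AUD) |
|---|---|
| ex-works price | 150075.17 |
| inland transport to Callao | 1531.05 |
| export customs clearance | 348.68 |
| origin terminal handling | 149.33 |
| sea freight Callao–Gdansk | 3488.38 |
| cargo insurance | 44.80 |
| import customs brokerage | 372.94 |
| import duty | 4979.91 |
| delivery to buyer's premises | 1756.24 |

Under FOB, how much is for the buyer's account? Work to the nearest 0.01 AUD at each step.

Buyer's account: AUD 10642.27

FOB: the seller bears costs until goods are on board at the origin port; the buyer bears freight, insurance and all costs thereafter.
Seller's account: goods 150075.17 + inland to port 1531.05 + export clearance 348.68 + origin terminal 149.33 = 152104.23
Buyer's account: freight 3488.38 + insurance 44.80 + brokerage 372.94 + duty 4979.91 + delivery 1756.24 = 10642.27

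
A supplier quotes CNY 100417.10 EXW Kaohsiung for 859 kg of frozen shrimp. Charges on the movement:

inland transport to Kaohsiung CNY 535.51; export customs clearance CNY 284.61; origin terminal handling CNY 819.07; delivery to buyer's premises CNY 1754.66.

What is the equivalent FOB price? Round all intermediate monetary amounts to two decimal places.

Not relevant to the conversion: delivery — on the buyer under both terms; not part of either seller's price.
From EXW to FOB, the seller additionally bears: inland to port, export clearance, origin terminal.
FOB price = 100417.10 + 535.51 + 284.61 + 819.07 = 102056.29

FOB price: CNY 102056.29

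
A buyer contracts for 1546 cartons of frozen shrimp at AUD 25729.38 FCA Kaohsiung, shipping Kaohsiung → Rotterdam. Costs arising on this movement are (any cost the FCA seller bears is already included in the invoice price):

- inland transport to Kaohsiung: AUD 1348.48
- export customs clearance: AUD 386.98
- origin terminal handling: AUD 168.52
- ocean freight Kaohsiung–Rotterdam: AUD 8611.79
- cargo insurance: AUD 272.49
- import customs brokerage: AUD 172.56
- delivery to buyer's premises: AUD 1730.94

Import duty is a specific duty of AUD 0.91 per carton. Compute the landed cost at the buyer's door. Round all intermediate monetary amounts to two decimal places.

FCA: the seller delivers export-cleared goods to the carrier; the buyer bears costs from that point.
Already in the invoice (seller's account under FCA): inland to port, export clearance — exclude.
CIF value = FCA price + origin terminal + freight + insurance = 25729.38 + 168.52 + 8611.79 + 272.49 = 34782.18
Import duty = 1546 × 0.91 = 1406.86
Buyer bears: origin terminal 168.52 + freight 8611.79 + insurance 272.49 + brokerage 172.56 + delivery 1730.94 + duty 1406.86 = 12363.16
Landed cost = invoice 25729.38 + 12363.16 = 38092.54

Total landed cost: AUD 38092.54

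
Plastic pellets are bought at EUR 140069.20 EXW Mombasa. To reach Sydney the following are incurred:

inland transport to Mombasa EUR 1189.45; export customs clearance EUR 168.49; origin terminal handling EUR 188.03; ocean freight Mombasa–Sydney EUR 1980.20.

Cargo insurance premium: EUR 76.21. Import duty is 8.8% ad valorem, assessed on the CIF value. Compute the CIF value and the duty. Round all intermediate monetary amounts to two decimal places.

CIF value: EUR 143671.58; import duty: EUR 12643.10

CIF = EXW price + pre-shipment costs + freight + insurance
CIF = 140069.20 + 1189.45 + 168.49 + 188.03 + 1980.20 + 76.21 = 143671.58
Import duty = 143671.58 × 8.8% = 12643.10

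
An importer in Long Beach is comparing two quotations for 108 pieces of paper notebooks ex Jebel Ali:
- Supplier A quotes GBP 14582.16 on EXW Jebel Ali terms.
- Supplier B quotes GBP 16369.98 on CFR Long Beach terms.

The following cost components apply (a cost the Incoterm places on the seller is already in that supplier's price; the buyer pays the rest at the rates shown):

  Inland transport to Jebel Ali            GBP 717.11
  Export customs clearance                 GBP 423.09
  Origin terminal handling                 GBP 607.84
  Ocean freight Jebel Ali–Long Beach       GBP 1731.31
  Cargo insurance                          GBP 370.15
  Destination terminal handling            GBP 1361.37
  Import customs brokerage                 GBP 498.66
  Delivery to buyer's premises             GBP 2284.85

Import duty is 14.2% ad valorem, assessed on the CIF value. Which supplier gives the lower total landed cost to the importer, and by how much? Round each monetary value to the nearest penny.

Supplier B is cheaper by GBP 1931.73

Supplier A (EXW):
CIF value = EXW price + inland to port + export clearance + origin terminal + freight + insurance = 14582.16 + 717.11 + 423.09 + 607.84 + 1731.31 + 370.15 = 18431.66
Import duty = 18431.66 × 14.2% = 2617.30
Buyer bears (A): 717.11 + 423.09 + 607.84 + 1731.31 + 370.15 + 1361.37 + 498.66 + 2284.85 = 7994.38
Landed cost (A) = invoice 14582.16 + 7994.38 + duty 2617.30 = 25193.84
Supplier B (CFR):
CIF value = CFR price + insurance = 16369.98 + 370.15 = 16740.13
Import duty = 16740.13 × 14.2% = 2377.10
Buyer bears (B): 370.15 + 1361.37 + 498.66 + 2284.85 = 4515.03
Landed cost (B) = invoice 16369.98 + 4515.03 + duty 2377.10 = 23262.11
Difference = |25193.84 − 23262.11| = 1931.73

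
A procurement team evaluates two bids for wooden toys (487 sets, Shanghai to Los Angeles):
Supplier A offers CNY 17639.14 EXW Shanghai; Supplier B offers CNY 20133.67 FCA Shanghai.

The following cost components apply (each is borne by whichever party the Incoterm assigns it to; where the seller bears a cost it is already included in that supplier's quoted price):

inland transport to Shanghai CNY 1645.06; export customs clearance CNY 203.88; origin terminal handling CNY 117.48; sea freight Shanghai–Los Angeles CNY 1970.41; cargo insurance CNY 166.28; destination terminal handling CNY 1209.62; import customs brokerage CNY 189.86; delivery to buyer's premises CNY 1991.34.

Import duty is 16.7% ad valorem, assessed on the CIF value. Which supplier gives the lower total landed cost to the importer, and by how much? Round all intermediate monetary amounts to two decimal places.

Supplier A (EXW):
CIF value = EXW price + inland to port + export clearance + origin terminal + freight + insurance = 17639.14 + 1645.06 + 203.88 + 117.48 + 1970.41 + 166.28 = 21742.25
Import duty = 21742.25 × 16.7% = 3630.96
Buyer bears (A): 1645.06 + 203.88 + 117.48 + 1970.41 + 166.28 + 1209.62 + 189.86 + 1991.34 = 7493.93
Landed cost (A) = invoice 17639.14 + 7493.93 + duty 3630.96 = 28764.03
Supplier B (FCA):
CIF value = FCA price + origin terminal + freight + insurance = 20133.67 + 117.48 + 1970.41 + 166.28 = 22387.84
Import duty = 22387.84 × 16.7% = 3738.77
Buyer bears (B): 117.48 + 1970.41 + 166.28 + 1209.62 + 189.86 + 1991.34 = 5644.99
Landed cost (B) = invoice 20133.67 + 5644.99 + duty 3738.77 = 29517.43
Difference = |28764.03 − 29517.43| = 753.40

Supplier A is cheaper by CNY 753.40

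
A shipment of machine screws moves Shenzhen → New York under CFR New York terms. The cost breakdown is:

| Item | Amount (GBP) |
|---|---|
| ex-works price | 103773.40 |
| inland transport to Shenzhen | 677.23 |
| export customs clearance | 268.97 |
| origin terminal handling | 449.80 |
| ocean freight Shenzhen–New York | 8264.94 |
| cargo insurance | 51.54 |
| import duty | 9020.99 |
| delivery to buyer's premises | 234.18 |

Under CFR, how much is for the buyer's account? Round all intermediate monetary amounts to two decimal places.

Buyer's account: GBP 9306.71

CFR: the seller pays costs through ocean freight to the destination port, but not insurance.
Seller's account: goods 103773.40 + inland to port 677.23 + export clearance 268.97 + origin terminal 449.80 + freight 8264.94 = 113434.34
Buyer's account: insurance 51.54 + duty 9020.99 + delivery 234.18 = 9306.71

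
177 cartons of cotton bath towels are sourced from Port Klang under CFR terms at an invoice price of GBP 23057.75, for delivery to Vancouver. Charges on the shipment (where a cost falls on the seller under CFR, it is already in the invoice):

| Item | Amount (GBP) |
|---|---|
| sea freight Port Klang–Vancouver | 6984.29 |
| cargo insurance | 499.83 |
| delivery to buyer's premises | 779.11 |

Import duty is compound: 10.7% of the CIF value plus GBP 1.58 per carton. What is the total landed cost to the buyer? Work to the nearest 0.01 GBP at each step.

CFR: the seller pays costs through ocean freight to the destination port, but not insurance.
Already in the invoice (seller's account under CFR): freight — exclude.
CIF value = CFR price + insurance = 23057.75 + 499.83 = 23557.58
Ad valorem component: 23557.58 × 10.7% = 2520.66
Specific component: 177 × 1.58 = 279.66
Import duty = 2520.66 + 279.66 = 2800.32
Buyer bears: insurance 499.83 + delivery 779.11 + duty 2800.32 = 4079.26
Landed cost = invoice 23057.75 + 4079.26 = 27137.01

Total landed cost: GBP 27137.01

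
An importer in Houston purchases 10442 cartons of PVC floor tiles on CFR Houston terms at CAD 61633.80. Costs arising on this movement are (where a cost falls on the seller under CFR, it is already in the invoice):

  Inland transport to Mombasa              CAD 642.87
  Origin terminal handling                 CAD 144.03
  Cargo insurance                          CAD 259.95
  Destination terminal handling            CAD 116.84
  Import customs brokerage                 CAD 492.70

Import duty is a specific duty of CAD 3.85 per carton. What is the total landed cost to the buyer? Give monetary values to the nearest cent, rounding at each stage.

CFR: the seller pays costs through ocean freight to the destination port, but not insurance.
Already in the invoice (seller's account under CFR): inland to port, origin terminal — exclude.
CIF value = CFR price + insurance = 61633.80 + 259.95 = 61893.75
Import duty = 10442 × 3.85 = 40201.70
Buyer bears: insurance 259.95 + destination terminal 116.84 + brokerage 492.70 + duty 40201.70 = 41071.19
Landed cost = invoice 61633.80 + 41071.19 = 102704.99

Total landed cost: CAD 102704.99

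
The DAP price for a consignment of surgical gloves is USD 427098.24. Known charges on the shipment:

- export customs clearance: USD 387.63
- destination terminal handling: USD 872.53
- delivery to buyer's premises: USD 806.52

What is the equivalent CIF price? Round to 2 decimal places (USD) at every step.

Not relevant to the conversion: export clearance — on the seller under both DAP and CIF; already in the DAP price and stays in the CIF price.
From DAP to CIF, the seller no longer bears: destination terminal, delivery.
CIF price = 427098.24 − 872.53 − 806.52 = 425419.19

CIF price: USD 425419.19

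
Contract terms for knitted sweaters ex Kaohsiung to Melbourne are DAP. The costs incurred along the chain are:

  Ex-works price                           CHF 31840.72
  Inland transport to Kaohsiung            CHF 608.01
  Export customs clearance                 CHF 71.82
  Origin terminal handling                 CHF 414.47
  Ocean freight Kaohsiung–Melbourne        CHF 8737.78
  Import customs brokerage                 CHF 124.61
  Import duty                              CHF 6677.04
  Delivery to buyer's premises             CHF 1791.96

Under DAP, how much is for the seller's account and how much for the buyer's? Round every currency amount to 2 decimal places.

DAP: the seller bears all costs to the named destination except import duty and clearance.
Seller's account: goods 31840.72 + inland to port 608.01 + export clearance 71.82 + origin terminal 414.47 + freight 8737.78 + delivery 1791.96 = 43464.76
Buyer's account: brokerage 124.61 + duty 6677.04 = 6801.65

Seller: CHF 43464.76; buyer: CHF 6801.65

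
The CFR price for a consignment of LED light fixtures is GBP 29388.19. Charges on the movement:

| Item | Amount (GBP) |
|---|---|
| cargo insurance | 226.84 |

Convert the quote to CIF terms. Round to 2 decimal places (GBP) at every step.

From CFR to CIF, the seller additionally bears: insurance.
CIF price = 29388.19 + 226.84 = 29615.03

CIF price: GBP 29615.03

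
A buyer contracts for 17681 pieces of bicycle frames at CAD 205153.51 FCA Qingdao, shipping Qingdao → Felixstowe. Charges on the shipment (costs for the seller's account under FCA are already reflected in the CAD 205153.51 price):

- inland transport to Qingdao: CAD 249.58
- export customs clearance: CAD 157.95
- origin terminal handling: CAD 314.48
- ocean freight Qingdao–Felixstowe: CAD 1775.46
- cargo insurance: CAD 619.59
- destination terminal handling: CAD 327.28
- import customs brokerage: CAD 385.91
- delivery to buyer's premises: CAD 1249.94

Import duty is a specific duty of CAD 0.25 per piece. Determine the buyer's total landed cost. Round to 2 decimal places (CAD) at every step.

FCA: the seller delivers export-cleared goods to the carrier; the buyer bears costs from that point.
Already in the invoice (seller's account under FCA): inland to port, export clearance — exclude.
CIF value = FCA price + origin terminal + freight + insurance = 205153.51 + 314.48 + 1775.46 + 619.59 = 207863.04
Import duty = 17681 × 0.25 = 4420.25
Buyer bears: origin terminal 314.48 + freight 1775.46 + insurance 619.59 + destination terminal 327.28 + brokerage 385.91 + delivery 1249.94 + duty 4420.25 = 9092.91
Landed cost = invoice 205153.51 + 9092.91 = 214246.42

Total landed cost: CAD 214246.42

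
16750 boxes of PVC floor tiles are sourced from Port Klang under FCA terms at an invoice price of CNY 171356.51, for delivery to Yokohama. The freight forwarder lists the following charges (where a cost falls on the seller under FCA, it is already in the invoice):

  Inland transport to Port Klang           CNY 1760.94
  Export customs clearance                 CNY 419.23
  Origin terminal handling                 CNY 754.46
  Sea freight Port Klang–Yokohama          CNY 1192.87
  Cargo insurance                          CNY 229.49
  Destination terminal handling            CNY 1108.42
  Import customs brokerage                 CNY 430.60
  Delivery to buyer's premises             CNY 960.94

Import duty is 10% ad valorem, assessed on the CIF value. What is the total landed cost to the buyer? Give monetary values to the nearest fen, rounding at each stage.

Total landed cost: CNY 193386.62

FCA: the seller delivers export-cleared goods to the carrier; the buyer bears costs from that point.
Already in the invoice (seller's account under FCA): inland to port, export clearance — exclude.
CIF value = FCA price + origin terminal + freight + insurance = 171356.51 + 754.46 + 1192.87 + 229.49 = 173533.33
Import duty = 173533.33 × 10% = 17353.33
Buyer bears: origin terminal 754.46 + freight 1192.87 + insurance 229.49 + destination terminal 1108.42 + brokerage 430.60 + delivery 960.94 + duty 17353.33 = 22030.11
Landed cost = invoice 171356.51 + 22030.11 = 193386.62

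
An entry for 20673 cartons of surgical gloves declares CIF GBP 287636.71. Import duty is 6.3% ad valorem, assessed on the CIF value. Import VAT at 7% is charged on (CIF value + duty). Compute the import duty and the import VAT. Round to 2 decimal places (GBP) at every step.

Import duty: GBP 18121.11; import VAT: GBP 21403.05

Import duty = 287636.71 × 6.3% = 18121.11
VAT base = CIF + duty = 287636.71 + 18121.11 = 305757.82
Import VAT = 305757.82 × 7% = 21403.05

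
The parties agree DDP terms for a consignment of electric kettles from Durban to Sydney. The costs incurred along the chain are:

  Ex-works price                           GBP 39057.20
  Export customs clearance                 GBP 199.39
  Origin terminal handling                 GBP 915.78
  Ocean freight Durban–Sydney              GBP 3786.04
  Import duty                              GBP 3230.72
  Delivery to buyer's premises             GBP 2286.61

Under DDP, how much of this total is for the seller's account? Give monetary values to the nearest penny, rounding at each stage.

Seller's account: GBP 49475.74

DDP: the seller bears all costs including import duty.
Seller's account: goods 39057.20 + export clearance 199.39 + origin terminal 915.78 + freight 3786.04 + duty 3230.72 + delivery 2286.61 = 49475.74
Buyer's account: 0.00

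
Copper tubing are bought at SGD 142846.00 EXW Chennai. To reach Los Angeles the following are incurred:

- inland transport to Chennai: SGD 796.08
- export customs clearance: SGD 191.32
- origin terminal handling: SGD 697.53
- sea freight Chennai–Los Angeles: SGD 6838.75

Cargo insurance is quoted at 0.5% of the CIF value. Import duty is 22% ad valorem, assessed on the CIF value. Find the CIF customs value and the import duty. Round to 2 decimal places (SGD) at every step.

Let C be the CIF value. C = EXW price + pre-shipment costs + freight + 0.5% × C
C − 0.5% × C = 142846.00 + 796.08 + 191.32 + 697.53 + 6838.75
0.995 × C = 151369.68
C = 151369.68 / 0.995 = 152130.33
Insurance premium = 0.5% × 152130.33 = 760.65
Import duty = 152130.33 × 22% = 33468.67

CIF value: SGD 152130.33; import duty: SGD 33468.67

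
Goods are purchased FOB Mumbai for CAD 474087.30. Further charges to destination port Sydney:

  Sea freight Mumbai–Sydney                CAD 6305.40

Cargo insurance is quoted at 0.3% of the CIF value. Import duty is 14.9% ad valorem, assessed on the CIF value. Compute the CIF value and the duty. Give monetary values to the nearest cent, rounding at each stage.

CIF value: CAD 481838.21; import duty: CAD 71793.89

Let C be the CIF value. C = FOB price + freight + 0.3% × C
C − 0.3% × C = 474087.30 + 6305.40
0.997 × C = 480392.70
C = 480392.70 / 0.997 = 481838.21
Insurance premium = 0.3% × 481838.21 = 1445.51
Import duty = 481838.21 × 14.9% = 71793.89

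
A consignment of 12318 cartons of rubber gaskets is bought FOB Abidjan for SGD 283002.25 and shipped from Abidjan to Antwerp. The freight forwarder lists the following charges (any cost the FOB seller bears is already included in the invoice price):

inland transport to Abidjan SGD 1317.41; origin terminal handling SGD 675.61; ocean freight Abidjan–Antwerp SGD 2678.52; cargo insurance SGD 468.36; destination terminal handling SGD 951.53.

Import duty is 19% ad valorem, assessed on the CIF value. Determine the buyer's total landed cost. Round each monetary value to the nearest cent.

FOB: the seller bears costs until goods are on board at the origin port; the buyer bears freight, insurance and all costs thereafter.
Already in the invoice (seller's account under FOB): inland to port, origin terminal — exclude.
CIF value = FOB price + freight + insurance = 283002.25 + 2678.52 + 468.36 = 286149.13
Import duty = 286149.13 × 19% = 54368.33
Buyer bears: freight 2678.52 + insurance 468.36 + destination terminal 951.53 + duty 54368.33 = 58466.74
Landed cost = invoice 283002.25 + 58466.74 = 341468.99

Total landed cost: SGD 341468.99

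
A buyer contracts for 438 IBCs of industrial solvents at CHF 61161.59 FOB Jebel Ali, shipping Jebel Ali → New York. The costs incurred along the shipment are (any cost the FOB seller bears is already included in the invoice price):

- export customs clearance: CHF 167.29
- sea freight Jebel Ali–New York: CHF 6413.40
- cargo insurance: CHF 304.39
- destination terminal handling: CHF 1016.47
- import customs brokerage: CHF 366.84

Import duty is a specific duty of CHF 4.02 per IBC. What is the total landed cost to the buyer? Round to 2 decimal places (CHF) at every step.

FOB: the seller bears costs until goods are on board at the origin port; the buyer bears freight, insurance and all costs thereafter.
Already in the invoice (seller's account under FOB): export clearance — exclude.
CIF value = FOB price + freight + insurance = 61161.59 + 6413.40 + 304.39 = 67879.38
Import duty = 438 × 4.02 = 1760.76
Buyer bears: freight 6413.40 + insurance 304.39 + destination terminal 1016.47 + brokerage 366.84 + duty 1760.76 = 9861.86
Landed cost = invoice 61161.59 + 9861.86 = 71023.45

Total landed cost: CHF 71023.45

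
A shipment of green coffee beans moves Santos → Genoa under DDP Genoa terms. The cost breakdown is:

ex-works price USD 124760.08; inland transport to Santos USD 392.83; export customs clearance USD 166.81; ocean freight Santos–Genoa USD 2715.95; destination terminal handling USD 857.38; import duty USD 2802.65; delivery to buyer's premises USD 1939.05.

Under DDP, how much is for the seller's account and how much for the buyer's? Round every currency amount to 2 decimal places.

Seller: USD 133634.75; buyer: USD 0.00

DDP: the seller bears all costs including import duty.
Seller's account: goods 124760.08 + inland to port 392.83 + export clearance 166.81 + freight 2715.95 + destination terminal 857.38 + duty 2802.65 + delivery 1939.05 = 133634.75
Buyer's account: 0.00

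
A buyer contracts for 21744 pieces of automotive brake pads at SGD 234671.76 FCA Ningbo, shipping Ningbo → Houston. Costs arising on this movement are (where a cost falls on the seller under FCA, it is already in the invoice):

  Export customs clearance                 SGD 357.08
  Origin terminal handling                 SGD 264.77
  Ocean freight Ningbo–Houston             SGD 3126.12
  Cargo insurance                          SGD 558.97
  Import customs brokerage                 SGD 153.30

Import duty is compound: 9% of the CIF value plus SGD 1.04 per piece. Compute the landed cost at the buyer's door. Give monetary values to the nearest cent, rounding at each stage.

FCA: the seller delivers export-cleared goods to the carrier; the buyer bears costs from that point.
Already in the invoice (seller's account under FCA): export clearance — exclude.
CIF value = FCA price + origin terminal + freight + insurance = 234671.76 + 264.77 + 3126.12 + 558.97 = 238621.62
Ad valorem component: 238621.62 × 9% = 21475.95
Specific component: 21744 × 1.04 = 22613.76
Import duty = 21475.95 + 22613.76 = 44089.71
Buyer bears: origin terminal 264.77 + freight 3126.12 + insurance 558.97 + brokerage 153.30 + duty 44089.71 = 48192.87
Landed cost = invoice 234671.76 + 48192.87 = 282864.63

Total landed cost: SGD 282864.63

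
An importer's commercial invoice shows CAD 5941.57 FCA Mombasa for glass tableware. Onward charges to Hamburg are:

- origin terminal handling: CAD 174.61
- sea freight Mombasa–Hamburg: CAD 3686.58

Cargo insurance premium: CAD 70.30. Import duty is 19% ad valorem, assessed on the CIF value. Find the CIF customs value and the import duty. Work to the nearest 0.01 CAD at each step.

CIF = FCA price + pre-shipment costs + freight + insurance
CIF = 5941.57 + 174.61 + 3686.58 + 70.30 = 9873.06
Import duty = 9873.06 × 19% = 1875.88

CIF value: CAD 9873.06; import duty: CAD 1875.88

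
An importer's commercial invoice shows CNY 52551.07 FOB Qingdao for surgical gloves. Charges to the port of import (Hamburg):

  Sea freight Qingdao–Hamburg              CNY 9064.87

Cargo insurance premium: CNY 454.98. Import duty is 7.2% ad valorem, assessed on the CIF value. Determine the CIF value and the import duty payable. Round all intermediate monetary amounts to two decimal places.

CIF = FOB price + freight + insurance
CIF = 52551.07 + 9064.87 + 454.98 = 62070.92
Import duty = 62070.92 × 7.2% = 4469.11

CIF value: CNY 62070.92; import duty: CNY 4469.11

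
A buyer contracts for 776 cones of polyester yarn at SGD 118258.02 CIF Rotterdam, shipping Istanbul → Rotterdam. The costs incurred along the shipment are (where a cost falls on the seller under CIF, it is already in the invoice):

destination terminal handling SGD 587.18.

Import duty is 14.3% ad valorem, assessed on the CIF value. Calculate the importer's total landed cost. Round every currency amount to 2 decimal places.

Total landed cost: SGD 135756.10

CIF: the seller pays costs through ocean freight and marine insurance to the destination port.
The CIF price already equals the CIF value: 118258.02
Import duty = 118258.02 × 14.3% = 16910.90
Buyer bears: destination terminal 587.18 + duty 16910.90 = 17498.08
Landed cost = invoice 118258.02 + 17498.08 = 135756.10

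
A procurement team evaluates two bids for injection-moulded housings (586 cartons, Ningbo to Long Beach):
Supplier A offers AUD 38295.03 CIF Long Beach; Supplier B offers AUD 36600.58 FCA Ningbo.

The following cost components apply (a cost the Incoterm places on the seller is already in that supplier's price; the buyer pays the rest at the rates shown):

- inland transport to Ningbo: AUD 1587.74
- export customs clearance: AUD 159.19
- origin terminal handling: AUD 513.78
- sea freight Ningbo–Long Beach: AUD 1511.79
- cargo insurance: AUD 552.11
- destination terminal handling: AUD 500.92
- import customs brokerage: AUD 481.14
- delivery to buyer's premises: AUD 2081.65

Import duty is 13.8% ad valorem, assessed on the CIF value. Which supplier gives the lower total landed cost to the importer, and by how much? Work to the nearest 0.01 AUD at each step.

Supplier A is cheaper by AUD 1005.12

Supplier A (CIF):
The CIF price already equals the CIF value: 38295.03
Import duty = 38295.03 × 13.8% = 5284.71
Buyer bears (A): 500.92 + 481.14 + 2081.65 = 3063.71
Landed cost (A) = invoice 38295.03 + 3063.71 + duty 5284.71 = 46643.45
Supplier B (FCA):
CIF value = FCA price + origin terminal + freight + insurance = 36600.58 + 513.78 + 1511.79 + 552.11 = 39178.26
Import duty = 39178.26 × 13.8% = 5406.60
Buyer bears (B): 513.78 + 1511.79 + 552.11 + 500.92 + 481.14 + 2081.65 = 5641.39
Landed cost (B) = invoice 36600.58 + 5641.39 + duty 5406.60 = 47648.57
Difference = |46643.45 − 47648.57| = 1005.12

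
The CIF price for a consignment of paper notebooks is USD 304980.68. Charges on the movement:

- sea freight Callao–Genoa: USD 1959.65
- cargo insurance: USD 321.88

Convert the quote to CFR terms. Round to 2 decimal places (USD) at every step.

CFR price: USD 304658.80

Not relevant to the conversion: freight — on the seller under both CIF and CFR; already in the CIF price and stays in the CFR price.
From CIF to CFR, the seller no longer bears: insurance.
CFR price = 304980.68 − 321.88 = 304658.80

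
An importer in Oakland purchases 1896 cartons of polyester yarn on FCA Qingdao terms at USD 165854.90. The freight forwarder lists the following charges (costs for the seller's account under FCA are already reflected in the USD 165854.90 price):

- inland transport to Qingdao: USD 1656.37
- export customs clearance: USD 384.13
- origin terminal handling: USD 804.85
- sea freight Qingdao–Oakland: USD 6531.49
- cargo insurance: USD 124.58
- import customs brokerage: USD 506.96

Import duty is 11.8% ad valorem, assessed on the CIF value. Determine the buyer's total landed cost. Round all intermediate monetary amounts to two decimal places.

Total landed cost: USD 194274.05

FCA: the seller delivers export-cleared goods to the carrier; the buyer bears costs from that point.
Already in the invoice (seller's account under FCA): inland to port, export clearance — exclude.
CIF value = FCA price + origin terminal + freight + insurance = 165854.90 + 804.85 + 6531.49 + 124.58 = 173315.82
Import duty = 173315.82 × 11.8% = 20451.27
Buyer bears: origin terminal 804.85 + freight 6531.49 + insurance 124.58 + brokerage 506.96 + duty 20451.27 = 28419.15
Landed cost = invoice 165854.90 + 28419.15 = 194274.05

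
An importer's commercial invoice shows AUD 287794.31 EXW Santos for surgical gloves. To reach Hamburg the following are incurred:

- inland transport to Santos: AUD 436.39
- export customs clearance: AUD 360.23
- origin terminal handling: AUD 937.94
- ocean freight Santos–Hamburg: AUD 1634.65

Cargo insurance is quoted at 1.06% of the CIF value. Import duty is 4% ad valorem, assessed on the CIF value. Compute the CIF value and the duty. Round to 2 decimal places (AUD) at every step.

CIF value: AUD 294282.92; import duty: AUD 11771.32

Let C be the CIF value. C = EXW price + pre-shipment costs + freight + 1.06% × C
C − 1.06% × C = 287794.31 + 436.39 + 360.23 + 937.94 + 1634.65
0.9894 × C = 291163.52
C = 291163.52 / 0.9894 = 294282.92
Insurance premium = 1.06% × 294282.92 = 3119.40
Import duty = 294282.92 × 4% = 11771.32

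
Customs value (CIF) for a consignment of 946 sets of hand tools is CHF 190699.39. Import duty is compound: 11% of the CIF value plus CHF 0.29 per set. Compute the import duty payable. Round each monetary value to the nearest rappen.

Ad valorem component: 190699.39 × 11% = 20976.93
Specific component: 946 × 0.29 = 274.34
Import duty = 20976.93 + 274.34 = 21251.27

Import duty: CHF 21251.27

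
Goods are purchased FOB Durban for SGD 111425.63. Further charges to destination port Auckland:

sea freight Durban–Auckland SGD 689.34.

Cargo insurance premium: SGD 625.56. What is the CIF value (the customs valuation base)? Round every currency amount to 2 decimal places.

CIF = FOB price + freight + insurance
CIF = 111425.63 + 689.34 + 625.56 = 112740.53

CIF value: SGD 112740.53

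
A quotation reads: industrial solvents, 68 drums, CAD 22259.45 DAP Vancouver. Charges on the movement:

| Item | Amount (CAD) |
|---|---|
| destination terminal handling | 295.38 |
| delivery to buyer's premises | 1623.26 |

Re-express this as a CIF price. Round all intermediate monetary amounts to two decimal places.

CIF price: CAD 20340.81

From DAP to CIF, the seller no longer bears: destination terminal, delivery.
CIF price = 22259.45 − 295.38 − 1623.26 = 20340.81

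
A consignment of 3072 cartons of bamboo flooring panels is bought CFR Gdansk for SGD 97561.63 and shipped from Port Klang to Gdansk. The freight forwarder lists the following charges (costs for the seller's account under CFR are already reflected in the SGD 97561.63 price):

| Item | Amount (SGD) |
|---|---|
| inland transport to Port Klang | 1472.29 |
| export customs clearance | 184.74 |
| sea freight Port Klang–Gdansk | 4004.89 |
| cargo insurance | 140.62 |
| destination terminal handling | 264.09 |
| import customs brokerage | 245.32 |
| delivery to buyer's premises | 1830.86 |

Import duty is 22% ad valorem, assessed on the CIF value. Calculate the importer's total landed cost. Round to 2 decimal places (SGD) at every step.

Total landed cost: SGD 121537.02

CFR: the seller pays costs through ocean freight to the destination port, but not insurance.
Already in the invoice (seller's account under CFR): inland to port, export clearance, freight — exclude.
CIF value = CFR price + insurance = 97561.63 + 140.62 = 97702.25
Import duty = 97702.25 × 22% = 21494.50
Buyer bears: insurance 140.62 + destination terminal 264.09 + brokerage 245.32 + delivery 1830.86 + duty 21494.50 = 23975.39
Landed cost = invoice 97561.63 + 23975.39 = 121537.02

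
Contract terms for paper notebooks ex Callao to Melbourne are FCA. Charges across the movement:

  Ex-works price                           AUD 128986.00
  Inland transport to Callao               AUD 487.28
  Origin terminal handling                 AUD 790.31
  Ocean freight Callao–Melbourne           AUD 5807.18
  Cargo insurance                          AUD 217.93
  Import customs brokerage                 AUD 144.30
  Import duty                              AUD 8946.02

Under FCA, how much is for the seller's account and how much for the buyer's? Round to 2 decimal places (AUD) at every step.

Seller: AUD 129473.28; buyer: AUD 15905.74

FCA: the seller delivers export-cleared goods to the carrier; the buyer bears costs from that point.
Seller's account: goods 128986.00 + inland to port 487.28 = 129473.28
Buyer's account: origin terminal 790.31 + freight 5807.18 + insurance 217.93 + brokerage 144.30 + duty 8946.02 = 15905.74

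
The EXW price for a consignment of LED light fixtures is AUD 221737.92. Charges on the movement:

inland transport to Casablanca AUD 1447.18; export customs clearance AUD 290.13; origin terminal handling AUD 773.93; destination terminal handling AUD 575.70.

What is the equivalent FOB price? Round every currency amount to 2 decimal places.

FOB price: AUD 224249.16

Not relevant to the conversion: destination terminal — on the buyer under both terms; not part of either seller's price.
From EXW to FOB, the seller additionally bears: inland to port, export clearance, origin terminal.
FOB price = 221737.92 + 1447.18 + 290.13 + 773.93 = 224249.16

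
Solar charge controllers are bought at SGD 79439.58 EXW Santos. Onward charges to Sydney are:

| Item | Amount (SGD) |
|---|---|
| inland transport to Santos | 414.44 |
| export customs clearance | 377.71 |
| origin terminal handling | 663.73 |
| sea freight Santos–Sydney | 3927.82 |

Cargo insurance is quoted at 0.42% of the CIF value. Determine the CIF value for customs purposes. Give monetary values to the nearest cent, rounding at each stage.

CIF value: SGD 85181.04

Let C be the CIF value. C = EXW price + pre-shipment costs + freight + 0.42% × C
C − 0.42% × C = 79439.58 + 414.44 + 377.71 + 663.73 + 3927.82
0.9958 × C = 84823.28
C = 84823.28 / 0.9958 = 85181.04
Insurance premium = 0.42% × 85181.04 = 357.76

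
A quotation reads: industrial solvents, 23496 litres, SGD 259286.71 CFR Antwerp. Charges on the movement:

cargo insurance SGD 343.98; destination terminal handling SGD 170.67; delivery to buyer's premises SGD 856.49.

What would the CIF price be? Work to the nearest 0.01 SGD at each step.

Not relevant to the conversion: delivery, destination terminal — on the buyer under both terms; not part of either seller's price.
From CFR to CIF, the seller additionally bears: insurance.
CIF price = 259286.71 + 343.98 = 259630.69

CIF price: SGD 259630.69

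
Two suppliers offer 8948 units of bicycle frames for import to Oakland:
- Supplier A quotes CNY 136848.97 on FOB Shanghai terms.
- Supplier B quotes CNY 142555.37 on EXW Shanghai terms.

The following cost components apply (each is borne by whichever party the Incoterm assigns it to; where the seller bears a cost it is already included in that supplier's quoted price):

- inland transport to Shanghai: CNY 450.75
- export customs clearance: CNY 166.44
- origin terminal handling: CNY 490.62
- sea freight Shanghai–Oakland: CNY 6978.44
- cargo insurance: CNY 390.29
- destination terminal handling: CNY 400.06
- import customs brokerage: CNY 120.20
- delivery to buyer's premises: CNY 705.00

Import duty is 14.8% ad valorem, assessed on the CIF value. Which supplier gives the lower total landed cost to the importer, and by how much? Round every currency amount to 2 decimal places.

Supplier A (FOB):
CIF value = FOB price + freight + insurance = 136848.97 + 6978.44 + 390.29 = 144217.70
Import duty = 144217.70 × 14.8% = 21344.22
Buyer bears (A): 6978.44 + 390.29 + 400.06 + 120.20 + 705.00 = 8593.99
Landed cost (A) = invoice 136848.97 + 8593.99 + duty 21344.22 = 166787.18
Supplier B (EXW):
CIF value = EXW price + inland to port + export clearance + origin terminal + freight + insurance = 142555.37 + 450.75 + 166.44 + 490.62 + 6978.44 + 390.29 = 151031.91
Import duty = 151031.91 × 14.8% = 22352.72
Buyer bears (B): 450.75 + 166.44 + 490.62 + 6978.44 + 390.29 + 400.06 + 120.20 + 705.00 = 9701.80
Landed cost (B) = invoice 142555.37 + 9701.80 + duty 22352.72 = 174609.89
Difference = |166787.18 − 174609.89| = 7822.71

Supplier A is cheaper by CNY 7822.71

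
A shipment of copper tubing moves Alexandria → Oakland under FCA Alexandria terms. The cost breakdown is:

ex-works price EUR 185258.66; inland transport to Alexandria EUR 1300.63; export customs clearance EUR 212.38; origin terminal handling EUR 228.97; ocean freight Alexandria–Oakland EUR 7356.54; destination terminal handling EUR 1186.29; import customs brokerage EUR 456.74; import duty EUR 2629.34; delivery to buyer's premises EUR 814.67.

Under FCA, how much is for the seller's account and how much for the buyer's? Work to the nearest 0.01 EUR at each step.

FCA: the seller delivers export-cleared goods to the carrier; the buyer bears costs from that point.
Seller's account: goods 185258.66 + inland to port 1300.63 + export clearance 212.38 = 186771.67
Buyer's account: origin terminal 228.97 + freight 7356.54 + destination terminal 1186.29 + brokerage 456.74 + duty 2629.34 + delivery 814.67 = 12672.55

Seller: EUR 186771.67; buyer: EUR 12672.55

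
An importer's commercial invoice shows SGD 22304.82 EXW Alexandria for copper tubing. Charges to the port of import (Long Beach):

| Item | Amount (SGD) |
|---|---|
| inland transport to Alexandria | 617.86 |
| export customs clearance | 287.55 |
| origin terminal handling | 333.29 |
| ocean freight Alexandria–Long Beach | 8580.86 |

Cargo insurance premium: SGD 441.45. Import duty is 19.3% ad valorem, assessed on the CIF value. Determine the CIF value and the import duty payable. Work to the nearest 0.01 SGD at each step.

CIF = EXW price + pre-shipment costs + freight + insurance
CIF = 22304.82 + 617.86 + 287.55 + 333.29 + 8580.86 + 441.45 = 32565.83
Import duty = 32565.83 × 19.3% = 6285.21

CIF value: SGD 32565.83; import duty: SGD 6285.21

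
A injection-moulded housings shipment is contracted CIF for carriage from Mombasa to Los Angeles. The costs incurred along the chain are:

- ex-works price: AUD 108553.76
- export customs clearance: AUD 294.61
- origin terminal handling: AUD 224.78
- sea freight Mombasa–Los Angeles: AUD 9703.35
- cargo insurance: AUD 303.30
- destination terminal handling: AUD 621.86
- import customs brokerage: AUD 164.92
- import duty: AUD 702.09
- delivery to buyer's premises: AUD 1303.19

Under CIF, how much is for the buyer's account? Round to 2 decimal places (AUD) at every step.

CIF: the seller pays costs through ocean freight and marine insurance to the destination port.
Seller's account: goods 108553.76 + export clearance 294.61 + origin terminal 224.78 + freight 9703.35 + insurance 303.30 = 119079.80
Buyer's account: destination terminal 621.86 + brokerage 164.92 + duty 702.09 + delivery 1303.19 = 2792.06

Buyer's account: AUD 2792.06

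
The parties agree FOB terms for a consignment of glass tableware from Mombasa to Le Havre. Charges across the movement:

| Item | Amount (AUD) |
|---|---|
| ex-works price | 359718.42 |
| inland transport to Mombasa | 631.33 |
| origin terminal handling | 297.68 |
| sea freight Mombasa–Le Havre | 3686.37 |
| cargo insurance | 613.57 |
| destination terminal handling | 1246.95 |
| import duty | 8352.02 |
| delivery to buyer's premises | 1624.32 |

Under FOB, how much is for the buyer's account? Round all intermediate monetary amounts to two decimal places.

FOB: the seller bears costs until goods are on board at the origin port; the buyer bears freight, insurance and all costs thereafter.
Seller's account: goods 359718.42 + inland to port 631.33 + origin terminal 297.68 = 360647.43
Buyer's account: freight 3686.37 + insurance 613.57 + destination terminal 1246.95 + duty 8352.02 + delivery 1624.32 = 15523.23

Buyer's account: AUD 15523.23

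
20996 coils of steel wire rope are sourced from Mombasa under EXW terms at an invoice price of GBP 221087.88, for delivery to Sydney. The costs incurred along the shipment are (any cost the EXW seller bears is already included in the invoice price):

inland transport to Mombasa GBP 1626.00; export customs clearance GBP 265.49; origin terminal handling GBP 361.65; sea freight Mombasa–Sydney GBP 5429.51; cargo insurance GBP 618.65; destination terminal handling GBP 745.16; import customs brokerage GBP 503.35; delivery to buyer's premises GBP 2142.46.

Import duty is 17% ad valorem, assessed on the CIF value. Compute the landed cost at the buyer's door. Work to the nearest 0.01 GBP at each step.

EXW: the seller makes goods available at their premises; the buyer bears all onward costs.
CIF value = EXW price + inland to port + export clearance + origin terminal + freight + insurance = 221087.88 + 1626.00 + 265.49 + 361.65 + 5429.51 + 618.65 = 229389.18
Import duty = 229389.18 × 17% = 38996.16
Buyer bears: inland to port 1626.00 + export clearance 265.49 + origin terminal 361.65 + freight 5429.51 + insurance 618.65 + destination terminal 745.16 + brokerage 503.35 + delivery 2142.46 + duty 38996.16 = 50688.43
Landed cost = invoice 221087.88 + 50688.43 = 271776.31

Total landed cost: GBP 271776.31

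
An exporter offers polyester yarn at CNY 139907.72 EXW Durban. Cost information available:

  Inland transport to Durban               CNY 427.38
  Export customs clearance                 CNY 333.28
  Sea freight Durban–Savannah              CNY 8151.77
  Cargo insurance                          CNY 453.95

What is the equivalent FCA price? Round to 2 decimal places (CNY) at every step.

FCA price: CNY 140668.38

Not relevant to the conversion: freight, insurance — on the buyer under both terms; not part of either seller's price.
From EXW to FCA, the seller additionally bears: inland to port, export clearance.
FCA price = 139907.72 + 427.38 + 333.28 = 140668.38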